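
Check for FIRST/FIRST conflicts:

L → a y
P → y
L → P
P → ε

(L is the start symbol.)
A FIRST/FIRST conflict occurs when two productions N → α and N → β for the same non-terminal have FIRST(α) ∩ FIRST(β) ≠ ∅ (with ε ∈ FIRST of a nullable right-hand side, so two nullable alternatives also conflict).

FIRST sets of the non-terminals at (or reachable through a nullable prefix from) the front of some alternative:
  FIRST(P) = { 'y', ε }

Productions for L:
  L → a y: FIRST = { 'a' }
  L → P: FIRST = { 'y', ε }
Productions for P:
  P → y: FIRST = { 'y' }
  P → ε: FIRST = { ε }

All alternatives of each non-terminal have pairwise disjoint FIRST sets.

Answer: No FIRST/FIRST conflicts.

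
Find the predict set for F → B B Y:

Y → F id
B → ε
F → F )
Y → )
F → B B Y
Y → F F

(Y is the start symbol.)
{ ')' }

PREDICT(F → B B Y) = (FIRST(RHS) \ {ε}) ∪ (FOLLOW(F) if ε ∈ FIRST(RHS), i.e. RHS ⇒* ε)
FIRST(B) = { ε }
FIRST(Y) = { ')' }
FIRST(B B Y) = { ')' }
ε ∉ FIRST(B B Y), so FOLLOW(F) is not added.
PREDICT(F → B B Y) = { ')' }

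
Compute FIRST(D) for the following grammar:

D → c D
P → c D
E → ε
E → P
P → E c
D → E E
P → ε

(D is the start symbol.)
To compute FIRST(D), examine every production with D on the left-hand side, reading each right-hand side left to right until a non-nullable symbol is reached.

FIRST sets of the other non-terminals involved (by the same procedure, iterated to a fixed point):
  FIRST(E) = { 'c', ε }

From D → c D:
  - c is a terminal: add 'c' and stop
From D → E E:
  - E is a non-terminal: add FIRST(E) \ {ε} = { 'c' }
    E is nullable, so continue to the next symbol
  - E is a non-terminal: add FIRST(E) \ {ε} = { 'c' }
    E is nullable and nothing follows, so the whole right-hand side can vanish: ε ∈ FIRST(D)

Collecting: FIRST(D) = { 'c', ε }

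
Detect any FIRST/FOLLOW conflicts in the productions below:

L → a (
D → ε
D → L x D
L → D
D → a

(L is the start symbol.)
Nullable non-terminals: D, L.
FIRST sets used below: FIRST(L) = { 'a', 'x', ε }, FIRST(D) = { 'a', 'x', ε }

D: nullable alternative(s) D → ε; FOLLOW(D) = { $, 'x' }
  D → ε: FIRST \ {ε} = { } — this is the only nullable alternative, skip
  D → L x D: FIRST \ {ε} = { 'a', 'x' } — overlaps FOLLOW(D) on { 'x' }: CONFLICT
  D → a: FIRST \ {ε} = { 'a' } — disjoint from FOLLOW(D)

L: nullable alternative(s) L → D; FOLLOW(L) = { $, 'x' }
  L → a (: FIRST \ {ε} = { 'a' } — disjoint from FOLLOW(L)
  L → D: FIRST \ {ε} = { 'a', 'x' } — this is the only nullable alternative, skip

So the grammar has 1 FIRST/FOLLOW conflict (marked CONFLICT above).

Answer: Yes. D → L x D with FOLLOW(D) on { 'x' }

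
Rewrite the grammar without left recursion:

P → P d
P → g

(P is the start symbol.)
P is directly left-recursive. The standard transformation for
  A → A α₁ | ... | A α_m | β₁ | ... | β_n
is
  A  → β₁ A' | ... | β_n A'
  A' → α₁ A' | ... | α_m A' | ε

P → g becomes P → g P'
P → P d becomes P' → d P'
Add P' → ε

Resulting grammar:
P → g P'
P' → d P'
P' → ε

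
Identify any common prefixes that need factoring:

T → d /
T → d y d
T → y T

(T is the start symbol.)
Yes, T has productions with common prefix 'd'

Left-factoring is needed when two productions for the same non-terminal
share a common prefix on the right-hand side.

Productions for T:
  T → d /
  T → d y d
  T → y T

Found common prefix 'd' in productions for T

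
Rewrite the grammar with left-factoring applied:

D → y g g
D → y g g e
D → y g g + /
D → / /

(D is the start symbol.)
Left-factoring transforms A → αβ₁ | αβ₂ into A → αA' and A' → β₁ | β₂
(α is the longest common prefix among the alternatives). Repeat until
no nonterminal has two alternatives with a common prefix.

Round 1: D has alternatives sharing prefix 'y g g'. Introduce D': D → y g g D'
  Add: D' → ε
  Add: D' → e
  Add: D' → + /

No remaining common prefixes — done.

Resulting grammar:
D → y g g D'
D' → ε
D' → e
D' → + /
D → / /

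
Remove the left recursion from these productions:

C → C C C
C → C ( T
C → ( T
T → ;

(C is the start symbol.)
C → ( T C'
C' → C C C'
C' → ( T C'
C' → ε
T → ;

C is directly left-recursive. The standard transformation for
  A → A α₁ | ... | A α_m | β₁ | ... | β_n
is
  A  → β₁ A' | ... | β_n A'
  A' → α₁ A' | ... | α_m A' | ε

C → ( T becomes C → ( T C'
C → C C C becomes C' → C C C'
C → C ( T becomes C' → ( T C'
Add C' → ε

Productions for other non-terminals are unchanged:
  T → ;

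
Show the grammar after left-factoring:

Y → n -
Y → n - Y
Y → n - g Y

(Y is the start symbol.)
Y → n - Y'
Y' → ε
Y' → Y
Y' → g Y

Left-factoring transforms A → αβ₁ | αβ₂ into A → αA' and A' → β₁ | β₂
(α is the longest common prefix among the alternatives). Repeat until
no nonterminal has two alternatives with a common prefix.

Round 1: Y has alternatives sharing prefix 'n -'. Introduce Y': Y → n - Y'
  Add: Y' → ε
  Add: Y' → Y
  Add: Y' → g Y

No remaining common prefixes — done.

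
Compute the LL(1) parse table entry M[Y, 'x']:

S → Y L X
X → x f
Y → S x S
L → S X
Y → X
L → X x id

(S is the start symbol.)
To find M[Y, 'x'], we find productions for Y where 'x' is in the predict set (PREDICT(N → α) = (FIRST(α) \ {ε}) ∪ (FOLLOW(N) if α ⇒* ε)).

Relevant sets:
  FIRST(S) = { 'x' }
  FIRST(X) = { 'x' }

Y → S x S: PREDICT = { 'x' }
  'x' is in predict set, so this production goes in M[Y, 'x']
Y → X: PREDICT = { 'x' }
  'x' is in predict set, so this production goes in M[Y, 'x']

M[Y, 'x'] = Y → S x S, Y → X  (a multiply-defined cell — the grammar is not LL(1))

Answer: Y → S x S, Y → X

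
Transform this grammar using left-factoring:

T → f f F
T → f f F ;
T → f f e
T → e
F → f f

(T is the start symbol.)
T → f f T'
T' → F T''
T'' → ε
T'' → ;
T' → e
T → e
F → f f

Left-factoring transforms A → αβ₁ | αβ₂ into A → αA' and A' → β₁ | β₂
(α is the longest common prefix among the alternatives). Repeat until
no nonterminal has two alternatives with a common prefix.

Round 1: T has alternatives sharing prefix 'f f'. Introduce T': T → f f T'
  Add: T' → F
  Add: T' → F ;
  Add: T' → e

Round 2: T' has alternatives sharing prefix 'F'. Introduce T'': T' → F T''
  Add: T'' → ε
  Add: T'' → ;

No remaining common prefixes — done.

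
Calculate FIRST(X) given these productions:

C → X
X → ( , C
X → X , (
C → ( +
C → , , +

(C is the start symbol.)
{ '(' }

To compute FIRST(X), examine every production with X on the left-hand side, reading each right-hand side left to right until a non-nullable symbol is reached.

From X → ( , C:
  - '(' is a terminal: add '(' and stop
From X → X , (:
  - X is the symbol being defined: contributes nothing new
    X is not nullable, so stop

Collecting: FIRST(X) = { '(' }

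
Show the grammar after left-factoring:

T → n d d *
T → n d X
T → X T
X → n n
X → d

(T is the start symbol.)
Left-factoring transforms A → αβ₁ | αβ₂ into A → αA' and A' → β₁ | β₂
(α is the longest common prefix among the alternatives). Repeat until
no nonterminal has two alternatives with a common prefix.

Round 1: T has alternatives sharing prefix 'n d'. Introduce T': T → n d T'
  Add: T' → d *
  Add: T' → X

No remaining common prefixes — done.

Resulting grammar:
T → n d T'
T' → d *
T' → X
T → X T
X → n n
X → d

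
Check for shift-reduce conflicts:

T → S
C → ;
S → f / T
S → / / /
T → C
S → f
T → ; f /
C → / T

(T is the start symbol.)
Yes — I2: [C → ; .] vs [T → ; . f /]; I6: [S → f .] vs [S → f . / T]; I13: [S → / / / .] vs [C → . / T]

Augment with T' → T and build the canonical LR(0) collection (I0 = CLOSURE({[T' → . T]}), then GOTO on every symbol after a dot until no new states appear). It has 14 states:
  I0: { [C → . / T], [C → . ;], [S → . / / /], [S → . f / T], [S → . f], [T → . ; f /], [T → . C], [T → . S], [T' → . T] }  — shift
  I1: { [C → . / T], [C → . ;], [C → / . T], [S → . / / /], [S → . f / T], [S → . f], [S → / . / /], [T → . ; f /], [T → . C], [T → . S] }  — shift
  I2: { [C → ; .], [T → ; . f /] }  — shift, reduce
  I3: { [T → C .] }  — reduce
  I4: { [T → S .] }  — reduce
  I5: { [T' → T .] }  — accept
  I6: { [S → f . / T], [S → f .] }  — shift, reduce
  I7: { [C → . / T], [C → . ;], [S → . / / /], [S → . f / T], [S → . f], [S → f / . T], [T → . ; f /], [T → . C], [T → . S] }  — shift
  I8: { [S → f / T .] }  — reduce
  I9: { [T → ; f . /] }  — shift
  I10: { [T → ; f / .] }  — reduce
  I11: { [C → . / T], [C → . ;], [C → / . T], [S → . / / /], [S → . f / T], [S → . f], [S → / . / /], [S → / / . /], [T → . ; f /], [T → . C], [T → . S] }  — shift
  I12: { [C → / T .] }  — reduce
  I13: { [C → . / T], [C → . ;], [C → / . T], [S → . / / /], [S → . f / T], [S → . f], [S → / . / /], [S → / / . /], [S → / / / .], [T → . ; f /], [T → . C], [T → . S] }  — shift, reduce

I2 contains reduce item [C → ; .] and shift item [T → ; . f /] — shift-reduce conflict.
I6 contains reduce item [S → f .] and shift item [S → f . / T] — shift-reduce conflict.
I13 contains reduce item [S → / / / .] and shift items [C → . / T], [C → . ;], [S → . / / /], [S → / . / /], [S → / / . /], [S → . f], [S → . f / T], [T → . ; f /] — shift-reduce conflict.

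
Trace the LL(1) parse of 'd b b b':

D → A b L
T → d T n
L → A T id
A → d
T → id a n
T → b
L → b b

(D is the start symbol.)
LL(1) parsing maintains a stack (initially the start symbol over $) and the input. At each step: if the stack top is a terminal, match it against the current input token; if it is a non-terminal N, replace it with the RHS of M[N, lookahead] (the unique production whose predict set contains the lookahead).

Stack is shown with the top on the left.

Stack    Input      Action
--------------------------
D $      d b b b $  output D → A b L
A b L $  d b b b $  output A → d
d b L $  d b b b $  match 'd'
b L $    b b b $    match 'b'
L $      b b $      output L → b b
b b $    b b $      match 'b'
b $      b $        match 'b'
$        $          accept

The string is accepted.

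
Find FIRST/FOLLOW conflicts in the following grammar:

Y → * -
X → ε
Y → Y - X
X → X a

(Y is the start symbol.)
A FIRST/FOLLOW conflict occurs when a non-terminal N has a nullable alternative N → β (β ⇒* ε) and another alternative N → α with FIRST(α) ∩ FOLLOW(N) ≠ ∅: on such a lookahead the parser cannot decide between expanding α and letting N vanish via β.

Nullable non-terminals: X.
FIRST sets used below: FIRST(X) = { 'a', ε }

X: nullable alternative(s) X → ε; FOLLOW(X) = { $, '-', 'a' }
  X → ε: FIRST \ {ε} = { } — this is the only nullable alternative, skip
  X → X a: FIRST \ {ε} = { 'a' } — overlaps FOLLOW(X) on { 'a' }: CONFLICT

Y has no nullable alternative, so no FIRST/FOLLOW check is needed there.

So the grammar has 1 FIRST/FOLLOW conflict (marked CONFLICT above).

Answer: Yes. X → X a with FOLLOW(X) on { 'a' }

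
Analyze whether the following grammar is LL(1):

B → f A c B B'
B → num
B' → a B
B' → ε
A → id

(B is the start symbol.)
No. Predict set conflict for B': { 'a' }

A grammar is LL(1) if for each non-terminal N with multiple productions, the predict sets of those productions are pairwise disjoint, where PREDICT(N → α) = (FIRST(α) \ {ε}) ∪ (FOLLOW(N) if α ⇒* ε).

Relevant sets:
  FOLLOW(B') = { $, 'a' }

For B:
  PREDICT(B → f A c B B') = { 'f' }
  PREDICT(B → num) = { 'num' }
For B':
  PREDICT(B' → a B) = { 'a' }
  PREDICT(B' → ε) = { $, 'a' }
A has a single production, so nothing to check there.

Conflict found: Predict set conflict for B': { 'a' }
The grammar is NOT LL(1).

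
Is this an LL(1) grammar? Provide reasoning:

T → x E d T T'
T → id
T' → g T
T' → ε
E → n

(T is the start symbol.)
A grammar is LL(1) if for each non-terminal N with multiple productions, the predict sets of those productions are pairwise disjoint, where PREDICT(N → α) = (FIRST(α) \ {ε}) ∪ (FOLLOW(N) if α ⇒* ε).

Relevant sets:
  FOLLOW(T') = { $, 'g' }

For T:
  PREDICT(T → x E d T T') = { 'x' }
  PREDICT(T → id) = { 'id' }
For T':
  PREDICT(T' → g T) = { 'g' }
  PREDICT(T' → ε) = { $, 'g' }
E has a single production, so nothing to check there.

Conflict found: Predict set conflict for T': { 'g' }
The grammar is NOT LL(1).

Answer: No. Predict set conflict for T': { 'g' }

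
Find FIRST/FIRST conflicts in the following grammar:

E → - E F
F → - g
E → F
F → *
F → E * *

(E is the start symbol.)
Yes. E → '-' E F / E → F on { '-' }; F → '-' g / F → E '*' '*' on { '-' }; F → '*' / F → E '*' '*' on { '*' }

A FIRST/FIRST conflict occurs when two productions N → α and N → β for the same non-terminal have FIRST(α) ∩ FIRST(β) ≠ ∅ (with ε ∈ FIRST of a nullable right-hand side, so two nullable alternatives also conflict).

FIRST sets of the non-terminals at (or reachable through a nullable prefix from) the front of some alternative:
  FIRST(F) = { '*', '-' }
  FIRST(E) = { '*', '-' }

Productions for E:
  E → - E F: FIRST = { '-' }
  E → F: FIRST = { '*', '-' }
Productions for F:
  F → - g: FIRST = { '-' }
  F → *: FIRST = { '*' }
  F → E * *: FIRST = { '*', '-' }

Conflict for E: E → - E F and E → F
  Overlap: { '-' }
Conflict for F: F → - g and F → E * *
  Overlap: { '-' }
Conflict for F: F → * and F → E * *
  Overlap: { '*' }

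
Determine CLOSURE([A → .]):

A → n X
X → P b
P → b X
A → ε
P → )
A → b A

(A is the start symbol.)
Start with: [A → .]
The dot is at the end, so nothing is added.

CLOSURE = { [A → .] }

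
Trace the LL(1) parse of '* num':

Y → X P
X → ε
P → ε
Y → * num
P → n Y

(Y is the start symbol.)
Stack is shown with the top on the left.

Stack    Input    Action
------------------------
Y $      * num $  output Y → * num
* num $  * num $  match '*'
num $    num $    match 'num'
$        $        accept

The string is accepted.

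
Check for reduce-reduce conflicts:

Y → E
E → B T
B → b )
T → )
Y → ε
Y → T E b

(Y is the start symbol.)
No reduce-reduce conflicts

Augment with Y' → Y and build the canonical LR(0) collection (I0 = CLOSURE({[Y' → . Y]}), then GOTO on every symbol after a dot until no new states appear). It has 11 states:
  I0: { [B → . b )], [E → . B T], [T → . )], [Y → . E], [Y → . T E b], [Y → .], [Y' → . Y] }  — shift, reduce
  I1: { [T → ) .] }  — reduce
  I2: { [E → B . T], [T → . )] }  — shift
  I3: { [Y → E .] }  — reduce
  I4: { [B → . b )], [E → . B T], [Y → T . E b] }  — shift
  I5: { [Y' → Y .] }  — accept
  I6: { [B → b . )] }  — shift
  I7: { [B → b ) .] }  — reduce
  I8: { [Y → T E . b] }  — shift
  I9: { [Y → T E b .] }  — reduce
  I10: { [E → B T .] }  — reduce

No state contains more than one complete item.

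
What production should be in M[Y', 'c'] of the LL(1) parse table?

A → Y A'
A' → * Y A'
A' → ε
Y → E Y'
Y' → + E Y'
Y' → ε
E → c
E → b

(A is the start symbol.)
To find M[Y', 'c'], we find productions for Y' where 'c' is in the predict set (PREDICT(N → α) = (FIRST(α) \ {ε}) ∪ (FOLLOW(N) if α ⇒* ε)).

Relevant sets:
  FOLLOW(Y') = { $, '*' }

Y' → + E Y': PREDICT = { '+' }
Y' → ε: PREDICT = { $, '*' }

M[Y', 'c'] is empty (no production applies)

Answer: Empty (error entry)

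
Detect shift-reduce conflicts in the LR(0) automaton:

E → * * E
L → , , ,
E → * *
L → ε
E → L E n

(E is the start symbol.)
A shift-reduce conflict occurs when an LR(0) state has both:
  - a complete (reduce) item [A → α .] (dot at the end), and
  - a shift item [B → β . c γ] (dot before a terminal).

Augment with E' → E and build the canonical LR(0) collection (I0 = CLOSURE({[E' → . E]}), then GOTO on every symbol after a dot until no new states appear). It has 11 states:
  I0: { [E → . * * E], [E → . * *], [E → . L E n], [E' → . E], [L → . , , ,], [L → .] }  — shift, reduce
  I1: { [E → * . * E], [E → * . *] }  — shift
  I2: { [L → , . , ,] }  — shift
  I3: { [E' → E .] }  — accept
  I4: { [E → . * * E], [E → . * *], [E → . L E n], [E → L . E n], [L → . , , ,], [L → .] }  — shift, reduce
  I5: { [E → L E . n] }  — shift
  I6: { [E → L E n .] }  — reduce
  I7: { [L → , , . ,] }  — shift
  I8: { [L → , , , .] }  — reduce
  I9: { [E → * * . E], [E → * * .], [E → . * * E], [E → . * *], [E → . L E n], [L → . , , ,], [L → .] }  — shift, 2 reduces
  I10: { [E → * * E .] }  — reduce

I0 contains reduce item [L → .] and shift items [E → . * *], [E → . * * E], [L → . , , ,] — shift-reduce conflict.
I4 contains reduce item [L → .] and shift items [E → . * *], [E → . * * E], [L → . , , ,] — shift-reduce conflict.
I9 contains reduce items [E → * * .], [L → .] and shift items [E → . * *], [E → . * * E], [L → . , , ,] — shift-reduce conflict.

Answer: Yes — I0: [L → .] vs [E → . * *]; I4: [L → .] vs [E → . * *]; I9: [E → * * .] vs [E → . * *]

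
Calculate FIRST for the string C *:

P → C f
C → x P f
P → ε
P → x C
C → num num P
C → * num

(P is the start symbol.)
FIRST sets of the non-terminals involved (from the grammar, by fixed-point iteration):
  FIRST(C) = { '*', 'num', 'x' }

To compute FIRST(C *), process the symbols left to right:
Symbol C is a non-terminal. Add FIRST(C) \ {ε} = { '*', 'num', 'x' }
C is not nullable (ε ∉ FIRST(C)), so stop here.
FIRST(C *) = { '*', 'num', 'x' }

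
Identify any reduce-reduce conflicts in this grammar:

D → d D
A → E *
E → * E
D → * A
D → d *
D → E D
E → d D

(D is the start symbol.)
A reduce-reduce conflict occurs when an LR(0) state has two complete items [A → α .] and [B → β .] — both call for a reduction, and with no lookahead the parser cannot choose between them.

Augment with D' → D and build the canonical LR(0) collection (I0 = CLOSURE({[D' → . D]}), then GOTO on every symbol after a dot until no new states appear). It has 15 states:
  I0: { [D → . * A], [D → . E D], [D → . d *], [D → . d D], [D' → . D], [E → . * E], [E → . d D] }  — shift
  I1: { [A → . E *], [D → * . A], [E → * . E], [E → . * E], [E → . d D] }  — shift
  I2: { [D' → D .] }  — accept
  I3: { [D → . * A], [D → . E D], [D → . d *], [D → . d D], [D → E . D], [E → . * E], [E → . d D] }  — shift
  I4: { [D → . * A], [D → . E D], [D → . d *], [D → . d D], [D → d . *], [D → d . D], [E → . * E], [E → . d D], [E → d . D] }  — shift
  I5: { [A → . E *], [D → * . A], [D → d * .], [E → * . E], [E → . * E], [E → . d D] }  — shift, reduce
  I6: { [D → d D .], [E → d D .] }  — 2 reduces
  I7: { [E → * . E], [E → . * E], [E → . d D] }  — shift
  I8: { [D → * A .] }  — reduce
  I9: { [A → E . *], [E → * E .] }  — shift, reduce
  I10: { [D → . * A], [D → . E D], [D → . d *], [D → . d D], [E → . * E], [E → . d D], [E → d . D] }  — shift
  I11: { [E → d D .] }  — reduce
  I12: { [A → E * .] }  — reduce
  I13: { [E → * E .] }  — reduce
  I14: { [D → E D .] }  — reduce

I6 contains complete items [D → d D .], [E → d D .] — reduce-reduce conflict.

Answer: Yes — I6: [D → d D .] vs [E → d D .]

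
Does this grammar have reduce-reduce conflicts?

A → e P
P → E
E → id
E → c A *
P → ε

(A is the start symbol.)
A reduce-reduce conflict occurs when an LR(0) state has two complete items [A → α .] and [B → β .] — both call for a reduction, and with no lookahead the parser cannot choose between them.

Augment with A' → A and build the canonical LR(0) collection (I0 = CLOSURE({[A' → . A]}), then GOTO on every symbol after a dot until no new states appear). It has 9 states:
  I0: { [A → . e P], [A' → . A] }  — shift
  I1: { [A' → A .] }  — accept
  I2: { [A → e . P], [E → . c A *], [E → . id], [P → . E], [P → .] }  — shift, reduce
  I3: { [P → E .] }  — reduce
  I4: { [A → e P .] }  — reduce
  I5: { [A → . e P], [E → c . A *] }  — shift
  I6: { [E → id .] }  — reduce
  I7: { [E → c A . *] }  — shift
  I8: { [E → c A * .] }  — reduce

No state contains more than one complete item.

Answer: No reduce-reduce conflicts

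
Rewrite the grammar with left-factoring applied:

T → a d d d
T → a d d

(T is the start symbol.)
Left-factoring transforms A → αβ₁ | αβ₂ into A → αA' and A' → β₁ | β₂
(α is the longest common prefix among the alternatives). Repeat until
no nonterminal has two alternatives with a common prefix.

Round 1: T has alternatives sharing prefix 'a d d'. Introduce T': T → a d d T'
  Add: T' → d
  Add: T' → ε

No remaining common prefixes — done.

Resulting grammar:
T → a d d T'
T' → d
T' → ε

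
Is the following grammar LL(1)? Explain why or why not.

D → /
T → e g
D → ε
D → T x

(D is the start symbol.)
Yes, the grammar is LL(1).

A grammar is LL(1) if for each non-terminal N with multiple productions, the predict sets of those productions are pairwise disjoint, where PREDICT(N → α) = (FIRST(α) \ {ε}) ∪ (FOLLOW(N) if α ⇒* ε).

Relevant sets:
  FIRST(T) = { 'e' }
  FOLLOW(D) = { $ }

For D:
  PREDICT(D → '/') = { '/' }
  PREDICT(D → ε) = { $ }
  PREDICT(D → T x) = { 'e' }
T has a single production, so nothing to check there.

All predict sets are disjoint. The grammar IS LL(1).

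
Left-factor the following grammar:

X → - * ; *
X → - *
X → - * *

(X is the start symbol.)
Left-factoring transforms A → αβ₁ | αβ₂ into A → αA' and A' → β₁ | β₂
(α is the longest common prefix among the alternatives). Repeat until
no nonterminal has two alternatives with a common prefix.

Round 1: X has alternatives sharing prefix '- *'. Introduce X': X → - * X'
  Add: X' → ; *
  Add: X' → ε
  Add: X' → *

No remaining common prefixes — done.

Resulting grammar:
X → - * X'
X' → ; *
X' → ε
X' → *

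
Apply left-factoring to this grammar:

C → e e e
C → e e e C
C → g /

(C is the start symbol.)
C → e e e C'
C' → ε
C' → C
C → g /

Left-factoring transforms A → αβ₁ | αβ₂ into A → αA' and A' → β₁ | β₂
(α is the longest common prefix among the alternatives). Repeat until
no nonterminal has two alternatives with a common prefix.

Round 1: C has alternatives sharing prefix 'e e e'. Introduce C': C → e e e C'
  Add: C' → ε
  Add: C' → C

No remaining common prefixes — done.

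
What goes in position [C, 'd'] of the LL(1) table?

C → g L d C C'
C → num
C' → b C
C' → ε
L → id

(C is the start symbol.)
Empty (error entry)

To find M[C, 'd'], we find productions for C where 'd' is in the predict set (PREDICT(N → α) = (FIRST(α) \ {ε}) ∪ (FOLLOW(N) if α ⇒* ε)).

C → g L d C C': PREDICT = { 'g' }
C → num: PREDICT = { 'num' }

M[C, 'd'] is empty (no production applies)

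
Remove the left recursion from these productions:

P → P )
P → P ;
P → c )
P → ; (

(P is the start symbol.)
P → c ) P'
P → ; ( P'
P' → ) P'
P' → ; P'
P' → ε

P is directly left-recursive. The standard transformation for
  A → A α₁ | ... | A α_m | β₁ | ... | β_n
is
  A  → β₁ A' | ... | β_n A'
  A' → α₁ A' | ... | α_m A' | ε

P → c ) becomes P → c ) P'
P → ; ( becomes P → ; ( P'
P → P ) becomes P' → ) P'
P → P ; becomes P' → ; P'
Add P' → ε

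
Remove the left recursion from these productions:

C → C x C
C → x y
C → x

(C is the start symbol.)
C → x y C'
C → x C'
C' → x C C'
C' → ε

C is directly left-recursive. The standard transformation for
  A → A α₁ | ... | A α_m | β₁ | ... | β_n
is
  A  → β₁ A' | ... | β_n A'
  A' → α₁ A' | ... | α_m A' | ε

C → x y becomes C → x y C'
C → x becomes C → x C'
C → C x C becomes C' → x C C'
Add C' → ε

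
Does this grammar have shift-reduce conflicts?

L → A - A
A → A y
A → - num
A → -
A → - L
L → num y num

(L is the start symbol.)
Augment with L' → L and build the canonical LR(0) collection (I0 = CLOSURE({[L' → . L]}), then GOTO on every symbol after a dot until no new states appear). It has 12 states:
  I0: { [A → . - L], [A → . - num], [A → . -], [A → . A y], [L → . A - A], [L → . num y num], [L' → . L] }  — shift
  I1: { [A → - . L], [A → - . num], [A → - .], [A → . - L], [A → . - num], [A → . -], [A → . A y], [L → . A - A], [L → . num y num] }  — shift, reduce
  I2: { [A → A . y], [L → A . - A] }  — shift
  I3: { [L' → L .] }  — accept
  I4: { [L → num . y num] }  — shift
  I5: { [L → num y . num] }  — shift
  I6: { [L → num y num .] }  — reduce
  I7: { [A → . - L], [A → . - num], [A → . -], [A → . A y], [L → A - . A] }  — shift
  I8: { [A → A y .] }  — reduce
  I9: { [A → A . y], [L → A - A .] }  — shift, reduce
  I10: { [A → - L .] }  — reduce
  I11: { [A → - num .], [L → num . y num] }  — shift, reduce

I1 contains reduce item [A → - .] and shift items [A → . -], [A → . - L], [A → . - num], [A → - . num], [L → . num y num] — shift-reduce conflict.
I9 contains reduce item [L → A - A .] and shift item [A → A . y] — shift-reduce conflict.
I11 contains reduce item [A → - num .] and shift item [L → num . y num] — shift-reduce conflict.

Answer: Yes — I1: [A → - .] vs [A → . -]; I9: [L → A - A .] vs [A → A . y]; I11: [A → - num .] vs [L → num . y num]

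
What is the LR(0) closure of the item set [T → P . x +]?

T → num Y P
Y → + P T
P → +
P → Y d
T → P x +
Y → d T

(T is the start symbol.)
{ [T → P . x +] }

To compute CLOSURE, for each item [A → α.Bβ] where B is a non-terminal, add [B → .γ] for all productions B → γ; repeat for the newly added items until nothing changes.

Start with: [T → P . x +]
The dot precedes the terminal x, so nothing is added.

CLOSURE = { [T → P . x +] }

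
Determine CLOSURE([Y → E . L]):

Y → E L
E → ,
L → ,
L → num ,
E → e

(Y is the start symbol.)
To compute CLOSURE, for each item [A → α.Bβ] where B is a non-terminal, add [B → .γ] for all productions B → γ; repeat for the newly added items until nothing changes.

Start with: [Y → E . L]
  [Y → E . L] has the dot before L: add [L → . ,], [L → . num ,]
No further items can be added.

CLOSURE = { [L → . ,], [L → . num ,], [Y → E . L] }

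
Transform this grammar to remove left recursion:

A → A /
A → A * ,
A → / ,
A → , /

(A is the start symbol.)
A → / , A'
A → , / A'
A' → / A'
A' → * , A'
A' → ε

A is directly left-recursive. The standard transformation for
  A → A α₁ | ... | A α_m | β₁ | ... | β_n
is
  A  → β₁ A' | ... | β_n A'
  A' → α₁ A' | ... | α_m A' | ε

A → / , becomes A → / , A'
A → , / becomes A → , / A'
A → A / becomes A' → / A'
A → A * , becomes A' → * , A'
Add A' → ε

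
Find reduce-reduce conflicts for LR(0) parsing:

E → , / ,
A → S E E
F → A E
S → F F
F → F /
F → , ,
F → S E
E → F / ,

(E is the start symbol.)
No reduce-reduce conflicts

A reduce-reduce conflict occurs when an LR(0) state has two complete items [A → α .] and [B → β .] — both call for a reduction, and with no lookahead the parser cannot choose between them.

Augment with E' → E and build the canonical LR(0) collection (I0 = CLOSURE({[E' → . E]}), then GOTO on every symbol after a dot until no new states appear). It has 17 states:
  I0: { [A → . S E E], [E → . , / ,], [E → . F / ,], [E' → . E], [F → . , ,], [F → . A E], [F → . F /], [F → . S E], [S → . F F] }  — shift
  I1: { [E → , . / ,], [F → , . ,] }  — shift
  I2: { [A → . S E E], [E → . , / ,], [E → . F / ,], [F → . , ,], [F → . A E], [F → . F /], [F → . S E], [F → A . E], [S → . F F] }  — shift
  I3: { [E' → E .] }  — accept
  I4: { [A → . S E E], [E → F . / ,], [F → . , ,], [F → . A E], [F → . F /], [F → . S E], [F → F . /], [S → . F F], [S → F . F] }  — shift
  I5: { [A → . S E E], [A → S . E E], [E → . , / ,], [E → . F / ,], [F → . , ,], [F → . A E], [F → . F /], [F → . S E], [F → S . E], [S → . F F] }  — shift
  I6: { [A → . S E E], [A → S E . E], [E → . , / ,], [E → . F / ,], [F → . , ,], [F → . A E], [F → . F /], [F → . S E], [F → S E .], [S → . F F] }  — shift, reduce
  I7: { [A → S E E .] }  — reduce
  I8: { [F → , . ,] }  — shift
  I9: { [E → F / . ,], [F → F / .] }  — shift, reduce
  I10: { [A → . S E E], [F → . , ,], [F → . A E], [F → . F /], [F → . S E], [F → F . /], [S → . F F], [S → F . F], [S → F F .] }  — shift, reduce
  I11: { [F → F / .] }  — reduce
  I12: { [E → F / , .] }  — reduce
  I13: { [F → , , .] }  — reduce
  I14: { [F → A E .] }  — reduce
  I15: { [E → , / . ,] }  — shift
  I16: { [E → , / , .] }  — reduce

No state contains more than one complete item.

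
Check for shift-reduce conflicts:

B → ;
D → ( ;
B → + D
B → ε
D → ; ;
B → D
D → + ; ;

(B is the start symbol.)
A shift-reduce conflict occurs when an LR(0) state has both:
  - a complete (reduce) item [A → α .] (dot at the end), and
  - a shift item [B → β . c γ] (dot before a terminal).

Augment with B' → B and build the canonical LR(0) collection (I0 = CLOSURE({[B' → . B]}), then GOTO on every symbol after a dot until no new states appear). It has 14 states:
  I0: { [B → . + D], [B → . ;], [B → . D], [B → .], [B' → . B], [D → . ( ;], [D → . + ; ;], [D → . ; ;] }  — shift, reduce
  I1: { [D → ( . ;] }  — shift
  I2: { [B → + . D], [D → + . ; ;], [D → . ( ;], [D → . + ; ;], [D → . ; ;] }  — shift
  I3: { [B → ; .], [D → ; . ;] }  — shift, reduce
  I4: { [B' → B .] }  — accept
  I5: { [B → D .] }  — reduce
  I6: { [D → ; ; .] }  — reduce
  I7: { [D → + . ; ;] }  — shift
  I8: { [D → + ; . ;], [D → ; . ;] }  — shift
  I9: { [B → + D .] }  — reduce
  I10: { [D → + ; ; .], [D → ; ; .] }  — 2 reduces
  I11: { [D → + ; . ;] }  — shift
  I12: { [D → + ; ; .] }  — reduce
  I13: { [D → ( ; .] }  — reduce

I0 contains reduce item [B → .] and shift items [B → . + D], [B → . ;], [D → . ( ;], [D → . + ; ;], [D → . ; ;] — shift-reduce conflict.
I3 contains reduce item [B → ; .] and shift item [D → ; . ;] — shift-reduce conflict.

Answer: Yes — I0: [B → .] vs [B → . + D]; I3: [B → ; .] vs [D → ; . ;]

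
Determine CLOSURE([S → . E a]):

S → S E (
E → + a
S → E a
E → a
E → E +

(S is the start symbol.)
To compute CLOSURE, for each item [A → α.Bβ] where B is a non-terminal, add [B → .γ] for all productions B → γ; repeat for the newly added items until nothing changes.

Start with: [S → . E a]
  [S → . E a] has the dot before E: add [E → . + a], [E → . a], [E → . E +]
No further items can be added.

CLOSURE = { [E → . + a], [E → . E +], [E → . a], [S → . E a] }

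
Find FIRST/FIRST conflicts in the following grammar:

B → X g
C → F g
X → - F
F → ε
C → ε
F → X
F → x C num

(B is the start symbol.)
No FIRST/FIRST conflicts.

FIRST sets of the non-terminals at (or reachable through a nullable prefix from) the front of some alternative:
  FIRST(F) = { '-', 'x', ε }
  FIRST(X) = { '-' }

Productions for C:
  C → F g: FIRST = { '-', 'g', 'x' }
  C → ε: FIRST = { ε }
Productions for F:
  F → ε: FIRST = { ε }
  F → X: FIRST = { '-' }
  F → x C num: FIRST = { 'x' }
B, X have only one production, so no FIRST/FIRST conflict is possible there.

All alternatives of each non-terminal have pairwise disjoint FIRST sets.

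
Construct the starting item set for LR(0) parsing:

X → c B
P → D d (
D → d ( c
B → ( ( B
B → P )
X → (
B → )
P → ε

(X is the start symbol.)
{ [X → . (], [X → . c B], [X' → . X] }

First, augment the grammar with X' → X
I₀ = CLOSURE({ [X' → . X] }):
  [X' → . X] has the dot before X: add [X → . c B], [X → . (]
No further items can be added.

I₀ = { [X → . (], [X → . c B], [X' → . X] }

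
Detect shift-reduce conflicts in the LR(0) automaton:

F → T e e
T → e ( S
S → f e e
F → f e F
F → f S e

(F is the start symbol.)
No shift-reduce conflicts

A shift-reduce conflict occurs when an LR(0) state has both:
  - a complete (reduce) item [A → α .] (dot at the end), and
  - a shift item [B → β . c γ] (dot before a terminal).

Augment with F' → F and build the canonical LR(0) collection (I0 = CLOSURE({[F' → . F]}), then GOTO on every symbol after a dot until no new states appear). It has 16 states:
  I0: { [F → . T e e], [F → . f S e], [F → . f e F], [F' → . F], [T → . e ( S] }  — shift
  I1: { [F' → F .] }  — accept
  I2: { [F → T . e e] }  — shift
  I3: { [T → e . ( S] }  — shift
  I4: { [F → f . S e], [F → f . e F], [S → . f e e] }  — shift
  I5: { [F → f S . e] }  — shift
  I6: { [F → . T e e], [F → . f S e], [F → . f e F], [F → f e . F], [T → . e ( S] }  — shift
  I7: { [S → f . e e] }  — shift
  I8: { [S → f e . e] }  — shift
  I9: { [S → f e e .] }  — reduce
  I10: { [F → f e F .] }  — reduce
  I11: { [F → f S e .] }  — reduce
  I12: { [S → . f e e], [T → e ( . S] }  — shift
  I13: { [T → e ( S .] }  — reduce
  I14: { [F → T e . e] }  — shift
  I15: { [F → T e e .] }  — reduce

No state contains both a complete item and a shift item.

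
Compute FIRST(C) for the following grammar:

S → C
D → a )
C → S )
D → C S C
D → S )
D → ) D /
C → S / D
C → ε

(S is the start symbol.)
To compute FIRST(C), examine every production with C on the left-hand side, reading each right-hand side left to right until a non-nullable symbol is reached.

FIRST sets of the other non-terminals involved (by the same procedure, iterated to a fixed point):
  FIRST(S) = { ')', '/', ε }

From C → S ):
  - S is a non-terminal: add FIRST(S) \ {ε} = { ')', '/' }
    S is nullable, so continue to the next symbol
  - ')' is a terminal: add ')' and stop
From C → S / D:
  - S is a non-terminal: add FIRST(S) \ {ε} = { ')', '/' }
    S is nullable, so continue to the next symbol
  - '/' is a terminal: add '/' and stop
From C → ε:
  - ε-production, so ε ∈ FIRST(C)

Collecting: FIRST(C) = { ')', '/', ε }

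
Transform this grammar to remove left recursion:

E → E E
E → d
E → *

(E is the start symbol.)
E is directly left-recursive. The standard transformation for
  A → A α₁ | ... | A α_m | β₁ | ... | β_n
is
  A  → β₁ A' | ... | β_n A'
  A' → α₁ A' | ... | α_m A' | ε

E → d becomes E → d E'
E → * becomes E → * E'
E → E E becomes E' → E E'
Add E' → ε

Resulting grammar:
E → d E'
E → * E'
E' → E E'
E' → ε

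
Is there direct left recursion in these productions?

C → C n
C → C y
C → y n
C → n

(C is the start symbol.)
Direct left recursion occurs when N → N α for some non-terminal N (the right-hand side begins with the left-hand side itself).

C → C n: LEFT RECURSIVE (starts with C)
C → C y: LEFT RECURSIVE (starts with C)
C → y n: starts with y
C → n: starts with n

The grammar has direct left recursion on: C.

Answer: Yes, C is left-recursive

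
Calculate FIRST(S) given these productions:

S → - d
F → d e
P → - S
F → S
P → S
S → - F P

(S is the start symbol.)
{ '-' }

From S → - d:
  - '-' is a terminal: add '-' and stop
From S → - F P:
  - '-' is a terminal: add '-' and stop

Collecting: FIRST(S) = { '-' }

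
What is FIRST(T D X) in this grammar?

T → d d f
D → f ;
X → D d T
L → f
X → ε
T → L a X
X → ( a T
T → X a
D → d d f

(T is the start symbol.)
FIRST sets of the non-terminals involved (from the grammar, by fixed-point iteration):
  FIRST(T) = { '(', 'a', 'd', 'f' }

To compute FIRST(T D X), process the symbols left to right:
Symbol T is a non-terminal. Add FIRST(T) \ {ε} = { '(', 'a', 'd', 'f' }
T is not nullable (ε ∉ FIRST(T)), so stop here.
FIRST(T D X) = { '(', 'a', 'd', 'f' }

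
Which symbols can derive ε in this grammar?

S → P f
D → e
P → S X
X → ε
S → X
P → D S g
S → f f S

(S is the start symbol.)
{ 'P', 'S', 'X' }

ε-productions: X → ε
So X is immediately nullable.
S → X: every symbol on the right is nullable, so S is nullable too.
P → S X: every symbol on the right is nullable, so P is nullable too.
No further non-terminal can be added: every production for the remaining non-terminals contains a terminal or a non-nullable non-terminal.
Nullable = { 'P', 'S', 'X' }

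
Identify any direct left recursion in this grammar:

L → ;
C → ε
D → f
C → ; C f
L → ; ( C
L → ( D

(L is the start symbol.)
Direct left recursion occurs when N → N α for some non-terminal N (the right-hand side begins with the left-hand side itself).

L → ;: starts with ';'
C → ε: starts with ε
D → f: starts with f
C → ; C f: starts with ';'
L → ; ( C: starts with ';'
L → ( D: starts with '('

No direct left recursion found.

Answer: No direct left recursion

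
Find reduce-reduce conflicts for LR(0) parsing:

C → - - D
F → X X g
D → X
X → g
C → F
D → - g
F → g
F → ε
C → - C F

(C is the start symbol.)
A reduce-reduce conflict occurs when an LR(0) state has two complete items [A → α .] and [B → β .] — both call for a reduction, and with no lookahead the parser cannot choose between them.

Augment with C' → C and build the canonical LR(0) collection (I0 = CLOSURE({[C' → . C]}), then GOTO on every symbol after a dot until no new states appear). It has 16 states:
  I0: { [C → . - - D], [C → . - C F], [C → . F], [C' → . C], [F → . X X g], [F → . g], [F → .], [X → . g] }  — shift, reduce
  I1: { [C → - . - D], [C → - . C F], [C → . - - D], [C → . - C F], [C → . F], [F → . X X g], [F → . g], [F → .], [X → . g] }  — shift, reduce
  I2: { [C' → C .] }  — accept
  I3: { [C → F .] }  — reduce
  I4: { [F → X . X g], [X → . g] }  — shift
  I5: { [F → g .], [X → g .] }  — 2 reduces
  I6: { [F → X X . g] }  — shift
  I7: { [X → g .] }  — reduce
  I8: { [F → X X g .] }  — reduce
  I9: { [C → - - . D], [C → - . - D], [C → - . C F], [C → . - - D], [C → . - C F], [C → . F], [D → . - g], [D → . X], [F → . X X g], [F → . g], [F → .], [X → . g] }  — shift, reduce
  I10: { [C → - C . F], [F → . X X g], [F → . g], [F → .], [X → . g] }  — shift, reduce
  I11: { [C → - C F .] }  — reduce
  I12: { [C → - - . D], [C → - . - D], [C → - . C F], [C → . - - D], [C → . - C F], [C → . F], [D → - . g], [D → . - g], [D → . X], [F → . X X g], [F → . g], [F → .], [X → . g] }  — shift, reduce
  I13: { [C → - - D .] }  — reduce
  I14: { [D → X .], [F → X . X g], [X → . g] }  — shift, reduce
  I15: { [D → - g .], [F → g .], [X → g .] }  — 3 reduces

I5 contains complete items [F → g .], [X → g .] — reduce-reduce conflict.
I15 contains complete items [D → - g .], [F → g .], [X → g .] — reduce-reduce conflict.

Answer: Yes — I5: [F → g .] vs [X → g .]; I15: [D → - g .] vs [F → g .]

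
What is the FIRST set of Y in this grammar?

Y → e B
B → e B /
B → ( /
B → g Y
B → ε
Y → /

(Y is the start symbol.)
{ '/', 'e' }

To compute FIRST(Y), examine every production with Y on the left-hand side, reading each right-hand side left to right until a non-nullable symbol is reached.

From Y → e B:
  - e is a terminal: add 'e' and stop
From Y → /:
  - '/' is a terminal: add '/' and stop

Collecting: FIRST(Y) = { '/', 'e' }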